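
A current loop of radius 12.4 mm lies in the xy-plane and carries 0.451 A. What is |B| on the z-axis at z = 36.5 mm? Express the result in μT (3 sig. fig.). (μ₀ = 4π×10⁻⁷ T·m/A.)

On the axis of a circular loop, B = μ₀IR² / [2(R²+z²)^(3/2)].
R² + z² = (0.0124)² + (0.0365)² = 0.001486 m², and (R²+z²)^(3/2) = 5.73×10⁻⁵ m³.
B = (4π×10⁻⁷ × 0.451 × 0.0001538) / (2 × 5.73×10⁻⁵) = 7.61×10⁻⁷ T.

B ≈ 0.761 μT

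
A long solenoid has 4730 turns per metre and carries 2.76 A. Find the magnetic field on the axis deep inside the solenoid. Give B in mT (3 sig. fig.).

Inside a long solenoid, B = μ₀nI with n = 4730 turns/m.
B = 4π×10⁻⁷ × 4730 × 2.76 = 1.64×10⁻² T.

B ≈ 16.4 mT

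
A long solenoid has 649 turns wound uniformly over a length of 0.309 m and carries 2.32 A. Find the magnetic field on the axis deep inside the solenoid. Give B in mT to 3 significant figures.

Inside a long solenoid, B = μ₀nI with n = 2100 turns/m.
B = 4π×10⁻⁷ × 2100 × 2.32 = 6.12×10⁻³ T.

B ≈ 6.12 mT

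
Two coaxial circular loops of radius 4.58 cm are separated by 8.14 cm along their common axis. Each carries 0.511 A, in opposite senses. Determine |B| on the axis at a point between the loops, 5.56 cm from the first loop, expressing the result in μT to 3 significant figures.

B ≈ 2.83 μT

Each loop contributes B = μ₀IR²/[2(R²+z²)^(3/2)] on the axis, with z measured from that loop.
Loop 1 (z = 0.0556 m): B₁ = 1.80×10⁻⁶ T. Loop 2 (z = 0.0258 m): B₂ = 4.64×10⁻⁶ T.
The fields oppose: B = |B₁ − B₂| = 2.83×10⁻⁶ T.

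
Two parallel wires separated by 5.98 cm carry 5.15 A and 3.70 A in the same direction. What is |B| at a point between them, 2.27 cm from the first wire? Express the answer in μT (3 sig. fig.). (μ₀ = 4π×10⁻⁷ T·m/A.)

Each long wire gives B = μ₀I/(2πd). Distances are d₁ = 0.0227 m and d₂ = 0.0371 m.
B₁ = 4.54×10⁻⁵ T, B₂ = 1.99×10⁻⁵ T.
Between parallel currents the two contributions point in opposite directions, so they subtract. B = |B₁ − B₂| = |4.54×10⁻⁵ − 1.99×10⁻⁵| = 2.54×10⁻⁵ T.

B ≈ 25.4 μT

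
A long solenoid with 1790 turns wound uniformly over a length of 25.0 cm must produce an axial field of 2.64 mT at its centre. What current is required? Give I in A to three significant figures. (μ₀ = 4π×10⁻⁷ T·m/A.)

I ≈ 0.293 A

Inside a long solenoid B = μ₀nI with n = 7160 m⁻¹, so I = B/(μ₀n).
I = 2.64×10⁻³ / (4π×10⁻⁷ × 7160) = 0.293 A.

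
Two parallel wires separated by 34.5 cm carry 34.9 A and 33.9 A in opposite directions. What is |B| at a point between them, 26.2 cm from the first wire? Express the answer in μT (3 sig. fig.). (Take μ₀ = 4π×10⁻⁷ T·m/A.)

B ≈ 108 μT

Each long wire gives B = μ₀I/(2πd). Distances are d₁ = 0.262 m and d₂ = 0.083 m.
B₁ = 2.66×10⁻⁵ T, B₂ = 8.17×10⁻⁵ T.
Between antiparallel currents both contributions point the same way, so they add. B = B₁ + B₂ = 2.66×10⁻⁵ + 8.17×10⁻⁵ = 1.08×10⁻⁴ T.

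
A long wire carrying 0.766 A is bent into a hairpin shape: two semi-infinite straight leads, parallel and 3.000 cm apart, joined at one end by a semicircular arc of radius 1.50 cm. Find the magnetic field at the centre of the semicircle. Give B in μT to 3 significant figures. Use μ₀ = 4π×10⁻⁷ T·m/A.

B ≈ 26.3 μT

The semicircular arc contributes B_arc = μ₀I·π/(4πR) = μ₀I/(4R) = 1.60×10⁻⁵ T.
Each semi-infinite lead is at perpendicular distance R = 0.015 m from the centre, with the perpendicular foot at its near end, so it contributes μ₀I/(4πR); both point the same way, together 1.02×10⁻⁵ T.
Arc and leads all point the same direction: B = 1.60×10⁻⁵ + 1.02×10⁻⁵ = 2.63×10⁻⁵ T.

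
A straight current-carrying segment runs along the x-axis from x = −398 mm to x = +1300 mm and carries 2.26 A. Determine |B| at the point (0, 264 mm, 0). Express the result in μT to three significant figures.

B ≈ 1.55 μT

For a finite straight segment, B = (μ₀I/4πd)(sinθ₁ + sinθ₂), where θ₁, θ₂ are the angles from the perpendicular to each end.
The perpendicular distance is d = 0.264 m; the end-offsets along the wire are a = 0.398 m and b = 1.3 m.
sinθ₁ = 0.398/√(0.398²+0.264²) = 0.8333; sinθ₂ = 1.3/√(1.3²+0.264²) = 0.9800.
B = (4π×10⁻⁷ × 2.26) / (4π × 0.264) × (0.8333 + 0.9800) = 1.55×10⁻⁶ T.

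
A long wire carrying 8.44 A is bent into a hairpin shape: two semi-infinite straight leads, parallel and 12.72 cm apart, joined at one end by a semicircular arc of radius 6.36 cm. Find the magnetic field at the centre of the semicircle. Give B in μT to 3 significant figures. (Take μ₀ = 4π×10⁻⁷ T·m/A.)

The semicircular arc contributes B_arc = μ₀I·π/(4πR) = μ₀I/(4R) = 4.17×10⁻⁵ T.
Each semi-infinite lead is at perpendicular distance R = 0.0636 m from the centre, with the perpendicular foot at its near end, so it contributes μ₀I/(4πR); both point the same way, together 2.65×10⁻⁵ T.
Arc and leads all point the same direction: B = 4.17×10⁻⁵ + 2.65×10⁻⁵ = 6.82×10⁻⁵ T.

B ≈ 68.2 μT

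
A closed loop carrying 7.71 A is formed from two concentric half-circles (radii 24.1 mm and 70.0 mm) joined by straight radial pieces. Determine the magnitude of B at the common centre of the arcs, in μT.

B ≈ 65.9 μT

The radial connectors point toward the centre, so dl × r̂ = 0 and they contribute nothing.
Each semicircle gives μ₀I/(4R): inner arc 1.01×10⁻⁴ T, outer arc 3.46×10⁻⁵ T.
The two arcs carry current in opposite angular senses, so their fields oppose: B = |1.01×10⁻⁴ − 3.46×10⁻⁵| = 6.59×10⁻⁵ T.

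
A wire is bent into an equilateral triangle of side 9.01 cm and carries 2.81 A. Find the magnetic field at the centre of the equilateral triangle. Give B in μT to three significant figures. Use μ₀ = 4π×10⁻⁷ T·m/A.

B ≈ 56.1 μT

Each side is a finite straight segment at perpendicular distance d = a/(2 tan(π/3)) = 0.02601 m from the centre, with end-angles ±π/3.
One side contributes B₁ = (μ₀I/4πd)·2 sin(π/3) = 1.87×10⁻⁵ T.
All 3 sides add in the same direction: B = 3 × 1.87×10⁻⁵ = 5.61×10⁻⁵ T.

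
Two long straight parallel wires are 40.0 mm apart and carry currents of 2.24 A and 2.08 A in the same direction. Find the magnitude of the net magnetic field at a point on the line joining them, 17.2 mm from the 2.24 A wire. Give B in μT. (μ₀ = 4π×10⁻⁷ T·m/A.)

B ≈ 7.80 μT

Each long wire gives B = μ₀I/(2πd). Distances are d₁ = 0.0172 m and d₂ = 0.0228 m.
B₁ = 2.60×10⁻⁵ T, B₂ = 1.82×10⁻⁵ T.
Between parallel currents the two contributions point in opposite directions, so they subtract. B = |B₁ − B₂| = |2.60×10⁻⁵ − 1.82×10⁻⁵| = 7.80×10⁻⁶ T.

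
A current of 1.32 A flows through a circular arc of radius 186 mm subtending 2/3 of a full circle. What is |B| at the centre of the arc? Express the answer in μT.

B ≈ 2.97 μT

The Biot–Savart field of a circular arc at its centre is B = μ₀Iφ/(4πR), with φ = 4.189 rad.
B = (4π×10⁻⁷ × 1.32 × 4.189) / (4π × 0.186) = 2.97×10⁻⁶ T.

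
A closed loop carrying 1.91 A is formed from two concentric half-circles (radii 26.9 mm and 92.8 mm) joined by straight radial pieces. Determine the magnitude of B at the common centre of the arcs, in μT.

B ≈ 15.8 μT

The radial connectors point toward the centre, so dl × r̂ = 0 and they contribute nothing.
Each semicircle gives μ₀I/(4R): inner arc 2.23×10⁻⁵ T, outer arc 6.47×10⁻⁶ T.
The two arcs carry current in opposite angular senses, so their fields oppose: B = |2.23×10⁻⁵ − 6.47×10⁻⁶| = 1.58×10⁻⁵ T.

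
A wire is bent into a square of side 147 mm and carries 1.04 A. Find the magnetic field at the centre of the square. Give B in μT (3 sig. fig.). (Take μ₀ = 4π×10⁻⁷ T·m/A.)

Each side is a finite straight segment at perpendicular distance d = a/(2 tan(π/4)) = 0.0735 m from the centre, with end-angles ±π/4.
One side contributes B₁ = (μ₀I/4πd)·2 sin(π/4) = 2.00×10⁻⁶ T.
All 4 sides add in the same direction: B = 4 × 2.00×10⁻⁶ = 8.00×10⁻⁶ T.

B ≈ 8.00 μT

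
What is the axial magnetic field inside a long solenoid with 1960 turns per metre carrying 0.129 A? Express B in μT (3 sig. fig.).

Inside a long solenoid, B = μ₀nI with n = 1960 turns/m.
B = 4π×10⁻⁷ × 1960 × 0.129 = 3.18×10⁻⁴ T.

B ≈ 318 μT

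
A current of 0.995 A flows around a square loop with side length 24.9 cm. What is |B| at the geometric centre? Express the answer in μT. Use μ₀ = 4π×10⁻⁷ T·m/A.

Each side is a finite straight segment at perpendicular distance d = a/(2 tan(π/4)) = 0.1245 m from the centre, with end-angles ±π/4.
One side contributes B₁ = (μ₀I/4πd)·2 sin(π/4) = 1.13×10⁻⁶ T.
All 4 sides add in the same direction: B = 4 × 1.13×10⁻⁶ = 4.52×10⁻⁶ T.

B ≈ 4.52 μT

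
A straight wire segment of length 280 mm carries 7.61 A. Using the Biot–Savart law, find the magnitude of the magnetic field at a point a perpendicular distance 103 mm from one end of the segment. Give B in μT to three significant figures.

B ≈ 6.93 μT

For a finite straight segment, B = (μ₀I/4πd)(sinθ₁ + sinθ₂), where θ₁, θ₂ are the angles from the perpendicular to each end.
The perpendicular foot is at one end, so the two end-offsets along the wire are 0 and L = 0.28 m.
sinθ₁ = 0/√(0²+0.103²) = 0.0000; sinθ₂ = 0.28/√(0.28²+0.103²) = 0.9385.
B = (4π×10⁻⁷ × 7.61) / (4π × 0.103) × (0.0000 + 0.9385) = 6.93×10⁻⁶ T.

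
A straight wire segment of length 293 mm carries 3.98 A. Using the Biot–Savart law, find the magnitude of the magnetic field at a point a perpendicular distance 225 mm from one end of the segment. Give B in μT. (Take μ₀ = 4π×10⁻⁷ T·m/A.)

For a finite straight segment, B = (μ₀I/4πd)(sinθ₁ + sinθ₂), where θ₁, θ₂ are the angles from the perpendicular to each end.
The perpendicular foot is at one end, so the two end-offsets along the wire are 0 and L = 0.293 m.
sinθ₁ = 0/√(0²+0.225²) = 0.0000; sinθ₂ = 0.293/√(0.293²+0.225²) = 0.7931.
B = (4π×10⁻⁷ × 3.98) / (4π × 0.225) × (0.0000 + 0.7931) = 1.40×10⁻⁶ T.

B ≈ 1.40 μT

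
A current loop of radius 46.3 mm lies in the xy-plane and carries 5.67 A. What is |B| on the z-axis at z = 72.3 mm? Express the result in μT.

On the axis of a circular loop, B = μ₀IR² / [2(R²+z²)^(3/2)].
R² + z² = (0.0463)² + (0.0723)² = 0.007371 m², and (R²+z²)^(3/2) = 6.33×10⁻⁴ m³.
B = (4π×10⁻⁷ × 5.67 × 0.002144) / (2 × 6.33×10⁻⁴) = 1.21×10⁻⁵ T.

B ≈ 12.1 μT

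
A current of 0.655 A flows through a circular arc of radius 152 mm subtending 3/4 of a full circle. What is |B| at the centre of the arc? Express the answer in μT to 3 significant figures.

The Biot–Savart field of a circular arc at its centre is B = μ₀Iφ/(4πR), with φ = 4.712 rad.
B = (4π×10⁻⁷ × 0.655 × 4.712) / (4π × 0.152) = 2.03×10⁻⁶ T.

B ≈ 2.03 μT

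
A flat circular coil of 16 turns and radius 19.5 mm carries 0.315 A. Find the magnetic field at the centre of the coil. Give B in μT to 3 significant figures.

For an N-turn flat coil, B = Nμ₀I/(2R) with R = 0.0195 m.
B = 16 × 1.01×10⁻⁵ T = 1.62×10⁻⁴ T.

B ≈ 162 μT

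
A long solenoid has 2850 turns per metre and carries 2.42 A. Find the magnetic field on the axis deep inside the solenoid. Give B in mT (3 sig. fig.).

Inside a long solenoid, B = μ₀nI with n = 2850 turns/m.
B = 4π×10⁻⁷ × 2850 × 2.42 = 8.67×10⁻³ T.

B ≈ 8.67 mT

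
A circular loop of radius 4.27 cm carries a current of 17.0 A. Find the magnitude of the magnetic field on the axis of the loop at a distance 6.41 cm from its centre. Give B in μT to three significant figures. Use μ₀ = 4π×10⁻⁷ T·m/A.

B ≈ 42.6 μT

On the axis of a circular loop, B = μ₀IR² / [2(R²+z²)^(3/2)].
R² + z² = (0.0427)² + (0.0641)² = 0.005932 m², and (R²+z²)^(3/2) = 4.57×10⁻⁴ m³.
B = (4π×10⁻⁷ × 17.0 × 0.001823) / (2 × 4.57×10⁻⁴) = 4.26×10⁻⁵ T.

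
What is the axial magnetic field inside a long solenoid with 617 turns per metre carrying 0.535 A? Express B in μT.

B ≈ 415 μT

Inside a long solenoid, B = μ₀nI with n = 617 turns/m.
B = 4π×10⁻⁷ × 617 × 0.535 = 4.15×10⁻⁴ T.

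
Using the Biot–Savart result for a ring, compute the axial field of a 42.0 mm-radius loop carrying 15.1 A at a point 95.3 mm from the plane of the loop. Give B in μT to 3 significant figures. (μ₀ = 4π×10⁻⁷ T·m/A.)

B ≈ 14.8 μT

On the axis of a circular loop, B = μ₀IR² / [2(R²+z²)^(3/2)].
R² + z² = (0.042)² + (0.0953)² = 0.01085 m², and (R²+z²)^(3/2) = 1.13×10⁻³ m³.
B = (4π×10⁻⁷ × 15.1 × 0.001764) / (2 × 1.13×10⁻³) = 1.48×10⁻⁵ T.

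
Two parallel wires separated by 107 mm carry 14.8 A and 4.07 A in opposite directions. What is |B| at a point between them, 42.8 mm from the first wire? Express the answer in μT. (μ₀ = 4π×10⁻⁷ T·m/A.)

B ≈ 81.8 μT

Each long wire gives B = μ₀I/(2πd). Distances are d₁ = 0.0428 m and d₂ = 0.0642 m.
B₁ = 6.92×10⁻⁵ T, B₂ = 1.27×10⁻⁵ T.
Between antiparallel currents both contributions point the same way, so they add. B = B₁ + B₂ = 6.92×10⁻⁵ + 1.27×10⁻⁵ = 8.18×10⁻⁵ T.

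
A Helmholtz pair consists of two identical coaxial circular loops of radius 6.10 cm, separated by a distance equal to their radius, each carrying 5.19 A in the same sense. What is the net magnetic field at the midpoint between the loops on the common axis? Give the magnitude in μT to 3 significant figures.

Each loop contributes B = μ₀IR²/[2(R²+z²)^(3/2)] on the axis, with z measured from that loop.
Loop 1 (z = 0.0305 m): B₁ = 3.83×10⁻⁵ T. Loop 2 (z = 0.0305 m): B₂ = 3.83×10⁻⁵ T.
The fields add: B = B₁ + B₂ = 7.65×10⁻⁵ T.

B ≈ 76.5 μT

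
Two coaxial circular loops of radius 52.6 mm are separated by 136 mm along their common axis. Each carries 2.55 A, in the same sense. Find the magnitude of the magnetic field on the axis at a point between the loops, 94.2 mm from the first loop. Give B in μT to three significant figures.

B ≈ 18.1 μT

Each loop contributes B = μ₀IR²/[2(R²+z²)^(3/2)] on the axis, with z measured from that loop.
Loop 1 (z = 0.0942 m): B₁ = 3.53×10⁻⁶ T. Loop 2 (z = 0.0418 m): B₂ = 1.46×10⁻⁵ T.
The fields add: B = B₁ + B₂ = 1.81×10⁻⁵ T.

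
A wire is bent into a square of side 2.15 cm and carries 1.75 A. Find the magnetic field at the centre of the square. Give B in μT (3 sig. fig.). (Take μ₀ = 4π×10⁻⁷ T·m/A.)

B ≈ 92.1 μT

Each side is a finite straight segment at perpendicular distance d = a/(2 tan(π/4)) = 0.01075 m from the centre, with end-angles ±π/4.
One side contributes B₁ = (μ₀I/4πd)·2 sin(π/4) = 2.30×10⁻⁵ T.
All 4 sides add in the same direction: B = 4 × 2.30×10⁻⁵ = 9.21×10⁻⁵ T.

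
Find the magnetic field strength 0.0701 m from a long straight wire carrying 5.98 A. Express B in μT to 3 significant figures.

B ≈ 17.1 μT

For an infinitely long straight wire, B = μ₀I/(2πd).
B = (4π×10⁻⁷ × 5.98) / (2π × 0.0701) = 1.71×10⁻⁵ T.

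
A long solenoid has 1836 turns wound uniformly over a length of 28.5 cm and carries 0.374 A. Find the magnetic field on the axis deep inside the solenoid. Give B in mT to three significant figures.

B ≈ 3.03 mT

Inside a long solenoid, B = μ₀nI with n = 6442 turns/m.
B = 4π×10⁻⁷ × 6442 × 0.374 = 3.03×10⁻³ T.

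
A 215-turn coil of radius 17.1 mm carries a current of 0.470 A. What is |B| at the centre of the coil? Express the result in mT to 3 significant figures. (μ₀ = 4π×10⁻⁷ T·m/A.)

B ≈ 3.71 mT

For an N-turn flat coil, B = Nμ₀I/(2R) with R = 0.0171 m.
B = 215 × 1.73×10⁻⁵ T = 3.71×10⁻³ T.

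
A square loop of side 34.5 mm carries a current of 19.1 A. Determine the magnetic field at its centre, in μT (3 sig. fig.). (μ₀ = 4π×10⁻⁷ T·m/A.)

B ≈ 626 μT

Each side is a finite straight segment at perpendicular distance d = a/(2 tan(π/4)) = 0.01725 m from the centre, with end-angles ±π/4.
One side contributes B₁ = (μ₀I/4πd)·2 sin(π/4) = 1.57×10⁻⁴ T.
All 4 sides add in the same direction: B = 4 × 1.57×10⁻⁴ = 6.26×10⁻⁴ T.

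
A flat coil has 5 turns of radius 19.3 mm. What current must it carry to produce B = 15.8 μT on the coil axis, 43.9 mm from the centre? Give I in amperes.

For an N-turn coil, B = Nμ₀IR²/[2(R²+z²)^(3/2)] with R = 0.0193 m, z = 0.0439 m, so I = 2B(R²+z²)^(3/2)/(Nμ₀R²) = 2 × 1.58×10⁻⁵ × 1.10×10⁻⁴ / (5 × 4π×10⁻⁷ × 0.0003725) = 1.49 A.

I ≈ 1.49 A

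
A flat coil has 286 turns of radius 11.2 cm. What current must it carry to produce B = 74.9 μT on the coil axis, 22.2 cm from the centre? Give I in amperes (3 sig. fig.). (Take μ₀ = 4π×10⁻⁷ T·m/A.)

For an N-turn coil, B = Nμ₀IR²/[2(R²+z²)^(3/2)] with R = 0.112 m, z = 0.222 m, so I = 2B(R²+z²)^(3/2)/(Nμ₀R²) = 2 × 7.49×10⁻⁵ × 1.54×10⁻² / (286 × 4π×10⁻⁷ × 0.01254) = 0.511 A.

I ≈ 0.511 A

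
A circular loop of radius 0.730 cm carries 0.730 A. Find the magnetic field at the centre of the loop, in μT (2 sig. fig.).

At the centre of a circular loop the Biot–Savart law gives B = μ₀I/(2R).
B = (4π×10⁻⁷ × 0.730) / (2 × 0.0073) = 6.28×10⁻⁵ T.

B ≈ 63 μT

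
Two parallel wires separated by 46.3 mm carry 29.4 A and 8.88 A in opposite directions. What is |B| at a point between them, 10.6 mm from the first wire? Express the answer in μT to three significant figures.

B ≈ 604 μT

Each long wire gives B = μ₀I/(2πd). Distances are d₁ = 0.0106 m and d₂ = 0.0357 m.
B₁ = 5.55×10⁻⁴ T, B₂ = 4.97×10⁻⁵ T.
Between antiparallel currents both contributions point the same way, so they add. B = B₁ + B₂ = 5.55×10⁻⁴ + 4.97×10⁻⁵ = 6.04×10⁻⁴ T.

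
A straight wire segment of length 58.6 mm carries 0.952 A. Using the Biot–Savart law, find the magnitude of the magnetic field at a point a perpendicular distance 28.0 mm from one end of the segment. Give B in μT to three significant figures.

For a finite straight segment, B = (μ₀I/4πd)(sinθ₁ + sinθ₂), where θ₁, θ₂ are the angles from the perpendicular to each end.
The perpendicular foot is at one end, so the two end-offsets along the wire are 0 and L = 0.0586 m.
sinθ₁ = 0/√(0²+0.028²) = 0.0000; sinθ₂ = 0.0586/√(0.0586²+0.028²) = 0.9023.
B = (4π×10⁻⁷ × 0.952) / (4π × 0.028) × (0.0000 + 0.9023) = 3.07×10⁻⁶ T.

B ≈ 3.07 μT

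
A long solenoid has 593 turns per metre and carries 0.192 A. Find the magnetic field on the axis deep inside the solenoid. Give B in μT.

B ≈ 143 μT

Inside a long solenoid, B = μ₀nI with n = 593 turns/m.
B = 4π×10⁻⁷ × 593 × 0.192 = 1.43×10⁻⁴ T.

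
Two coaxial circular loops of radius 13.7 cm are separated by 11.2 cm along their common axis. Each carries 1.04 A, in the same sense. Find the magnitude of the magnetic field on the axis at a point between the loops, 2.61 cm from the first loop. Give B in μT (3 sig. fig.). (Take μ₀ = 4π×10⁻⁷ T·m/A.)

B ≈ 7.42 μT

Each loop contributes B = μ₀IR²/[2(R²+z²)^(3/2)] on the axis, with z measured from that loop.
Loop 1 (z = 0.0261 m): B₁ = 4.52×10⁻⁶ T. Loop 2 (z = 0.0859 m): B₂ = 2.90×10⁻⁶ T.
The fields add: B = B₁ + B₂ = 7.42×10⁻⁶ T.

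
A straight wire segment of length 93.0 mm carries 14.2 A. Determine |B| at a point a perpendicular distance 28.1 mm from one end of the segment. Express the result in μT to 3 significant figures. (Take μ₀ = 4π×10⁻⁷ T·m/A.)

For a finite straight segment, B = (μ₀I/4πd)(sinθ₁ + sinθ₂), where θ₁, θ₂ are the angles from the perpendicular to each end.
The perpendicular foot is at one end, so the two end-offsets along the wire are 0 and L = 0.093 m.
sinθ₁ = 0/√(0²+0.0281²) = 0.0000; sinθ₂ = 0.093/√(0.093²+0.0281²) = 0.9573.
B = (4π×10⁻⁷ × 14.2) / (4π × 0.0281) × (0.0000 + 0.9573) = 4.84×10⁻⁵ T.

B ≈ 48.4 μT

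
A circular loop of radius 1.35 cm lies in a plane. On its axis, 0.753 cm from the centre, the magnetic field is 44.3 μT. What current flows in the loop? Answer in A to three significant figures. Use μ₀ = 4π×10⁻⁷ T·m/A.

I ≈ 1.43 A

On the axis of a loop, B = μ₀IR²/[2(R²+z²)^(3/2)], so I = 2B(R²+z²)^(3/2)/(μ₀R²).
R² + z² = 0.0001823 + 5.670×10⁻⁵ = 0.000239 m²; raised to 3/2 gives 3.69×10⁻⁶ m³.
I = 2 × 4.43×10⁻⁵ × 3.69×10⁻⁶ / (1.26×10⁻⁶ × 0.0001823) = 1.43 A.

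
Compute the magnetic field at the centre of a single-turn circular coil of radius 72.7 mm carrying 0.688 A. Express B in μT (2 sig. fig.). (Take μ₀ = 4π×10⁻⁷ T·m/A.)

B ≈ 5.9 μT

At the centre of a circular loop the Biot–Savart law gives B = μ₀I/(2R).
B = (4π×10⁻⁷ × 0.688) / (2 × 0.0727) = 5.95×10⁻⁶ T.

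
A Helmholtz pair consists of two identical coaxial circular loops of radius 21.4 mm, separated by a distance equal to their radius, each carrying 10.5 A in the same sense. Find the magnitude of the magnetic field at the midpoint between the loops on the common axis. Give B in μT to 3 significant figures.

Each loop contributes B = μ₀IR²/[2(R²+z²)^(3/2)] on the axis, with z measured from that loop.
Loop 1 (z = 0.0107 m): B₁ = 2.21×10⁻⁴ T. Loop 2 (z = 0.0107 m): B₂ = 2.21×10⁻⁴ T.
The fields add: B = B₁ + B₂ = 4.41×10⁻⁴ T.

B ≈ 441 μT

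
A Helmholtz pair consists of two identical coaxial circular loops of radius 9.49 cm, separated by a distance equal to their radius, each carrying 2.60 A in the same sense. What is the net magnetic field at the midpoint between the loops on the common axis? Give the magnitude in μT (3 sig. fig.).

B ≈ 24.6 μT

Each loop contributes B = μ₀IR²/[2(R²+z²)^(3/2)] on the axis, with z measured from that loop.
Loop 1 (z = 0.04745 m): B₁ = 1.23×10⁻⁵ T. Loop 2 (z = 0.04745 m): B₂ = 1.23×10⁻⁵ T.
The fields add: B = B₁ + B₂ = 2.46×10⁻⁵ T.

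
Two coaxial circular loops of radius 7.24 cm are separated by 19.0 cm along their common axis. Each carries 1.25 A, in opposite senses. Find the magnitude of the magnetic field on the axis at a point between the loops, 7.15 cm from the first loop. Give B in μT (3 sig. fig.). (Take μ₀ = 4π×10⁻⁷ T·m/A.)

B ≈ 2.37 μT

Each loop contributes B = μ₀IR²/[2(R²+z²)^(3/2)] on the axis, with z measured from that loop.
Loop 1 (z = 0.0715 m): B₁ = 3.91×10⁻⁶ T. Loop 2 (z = 0.1185 m): B₂ = 1.54×10⁻⁶ T.
The fields oppose: B = |B₁ − B₂| = 2.37×10⁻⁶ T.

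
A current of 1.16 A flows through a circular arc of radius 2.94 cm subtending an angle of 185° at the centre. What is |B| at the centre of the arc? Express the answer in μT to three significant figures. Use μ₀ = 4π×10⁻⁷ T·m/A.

B ≈ 12.7 μT

The Biot–Savart field of a circular arc at its centre is B = μ₀Iφ/(4πR), with φ = 3.229 rad.
B = (4π×10⁻⁷ × 1.16 × 3.229) / (4π × 0.0294) = 1.27×10⁻⁵ T.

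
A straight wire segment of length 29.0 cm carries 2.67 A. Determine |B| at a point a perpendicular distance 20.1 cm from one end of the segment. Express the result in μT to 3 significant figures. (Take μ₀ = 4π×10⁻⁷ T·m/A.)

For a finite straight segment, B = (μ₀I/4πd)(sinθ₁ + sinθ₂), where θ₁, θ₂ are the angles from the perpendicular to each end.
The perpendicular foot is at one end, so the two end-offsets along the wire are 0 and L = 0.29 m.
sinθ₁ = 0/√(0²+0.201²) = 0.0000; sinθ₂ = 0.29/√(0.29²+0.201²) = 0.8219.
B = (4π×10⁻⁷ × 2.67) / (4π × 0.201) × (0.0000 + 0.8219) = 1.09×10⁻⁶ T.

B ≈ 1.09 μT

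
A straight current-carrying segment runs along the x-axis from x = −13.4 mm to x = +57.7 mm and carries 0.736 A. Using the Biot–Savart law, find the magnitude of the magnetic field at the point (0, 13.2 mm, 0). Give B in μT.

For a finite straight segment, B = (μ₀I/4πd)(sinθ₁ + sinθ₂), where θ₁, θ₂ are the angles from the perpendicular to each end.
The perpendicular distance is d = 0.0132 m; the end-offsets along the wire are a = 0.0134 m and b = 0.0577 m.
sinθ₁ = 0.0134/√(0.0134²+0.0132²) = 0.7124; sinθ₂ = 0.0577/√(0.0577²+0.0132²) = 0.9748.
B = (4π×10⁻⁷ × 0.736) / (4π × 0.0132) × (0.7124 + 0.9748) = 9.41×10⁻⁶ T.

B ≈ 9.41 μT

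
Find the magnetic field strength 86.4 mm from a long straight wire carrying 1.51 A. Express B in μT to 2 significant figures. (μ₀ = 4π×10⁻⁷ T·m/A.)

B ≈ 3.5 μT

For an infinitely long straight wire, B = μ₀I/(2πd).
B = (4π×10⁻⁷ × 1.51) / (2π × 0.0864) = 3.50×10⁻⁶ T.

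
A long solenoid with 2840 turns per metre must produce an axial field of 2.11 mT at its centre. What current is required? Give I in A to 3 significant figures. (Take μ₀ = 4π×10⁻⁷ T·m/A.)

I ≈ 0.591 A

Inside a long solenoid B = μ₀nI with n = 2840 m⁻¹, so I = B/(μ₀n).
I = 2.11×10⁻³ / (4π×10⁻⁷ × 2840) = 0.591 A.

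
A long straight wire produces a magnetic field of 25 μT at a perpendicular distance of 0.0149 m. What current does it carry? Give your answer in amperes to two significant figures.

I ≈ 1.9 A

For a long straight wire B = μ₀I/(2πd), so I = 2πdB/μ₀.
I = 2π × 0.0149 × 2.50×10⁻⁵ / (4π×10⁻⁷) = 1.86 A.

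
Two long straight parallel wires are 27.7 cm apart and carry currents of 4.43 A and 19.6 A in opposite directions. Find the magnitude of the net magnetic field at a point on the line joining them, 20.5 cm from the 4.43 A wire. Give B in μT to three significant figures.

Each long wire gives B = μ₀I/(2πd). Distances are d₁ = 0.205 m and d₂ = 0.072 m.
B₁ = 4.32×10⁻⁶ T, B₂ = 5.44×10⁻⁵ T.
Between antiparallel currents both contributions point the same way, so they add. B = B₁ + B₂ = 4.32×10⁻⁶ + 5.44×10⁻⁵ = 5.88×10⁻⁵ T.

B ≈ 58.8 μT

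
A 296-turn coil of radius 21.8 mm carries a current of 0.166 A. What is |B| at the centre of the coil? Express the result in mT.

For an N-turn flat coil, B = Nμ₀I/(2R) with R = 0.0218 m.
B = 296 × 4.78×10⁻⁶ T = 1.42×10⁻³ T.

B ≈ 1.42 mT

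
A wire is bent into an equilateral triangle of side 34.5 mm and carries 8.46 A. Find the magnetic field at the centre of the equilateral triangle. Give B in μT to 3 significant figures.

B ≈ 441 μT

Each side is a finite straight segment at perpendicular distance d = a/(2 tan(π/3)) = 0.009959 m from the centre, with end-angles ±π/3.
One side contributes B₁ = (μ₀I/4πd)·2 sin(π/3) = 1.47×10⁻⁴ T.
All 3 sides add in the same direction: B = 3 × 1.47×10⁻⁴ = 4.41×10⁻⁴ T.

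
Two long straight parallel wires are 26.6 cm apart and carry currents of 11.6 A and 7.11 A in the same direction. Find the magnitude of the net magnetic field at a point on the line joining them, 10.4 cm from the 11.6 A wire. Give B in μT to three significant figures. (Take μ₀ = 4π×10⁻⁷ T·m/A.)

B ≈ 13.5 μT

Each long wire gives B = μ₀I/(2πd). Distances are d₁ = 0.104 m and d₂ = 0.162 m.
B₁ = 2.23×10⁻⁵ T, B₂ = 8.78×10⁻⁶ T.
Between parallel currents the two contributions point in opposite directions, so they subtract. B = |B₁ − B₂| = |2.23×10⁻⁵ − 8.78×10⁻⁶| = 1.35×10⁻⁵ T.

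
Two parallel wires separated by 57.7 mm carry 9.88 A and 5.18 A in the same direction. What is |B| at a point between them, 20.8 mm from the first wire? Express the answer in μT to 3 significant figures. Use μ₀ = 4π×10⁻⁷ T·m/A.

B ≈ 66.9 μT

Each long wire gives B = μ₀I/(2πd). Distances are d₁ = 0.0208 m and d₂ = 0.0369 m.
B₁ = 9.50×10⁻⁵ T, B₂ = 2.81×10⁻⁵ T.
Between parallel currents the two contributions point in opposite directions, so they subtract. B = |B₁ − B₂| = |9.50×10⁻⁵ − 2.81×10⁻⁵| = 6.69×10⁻⁵ T.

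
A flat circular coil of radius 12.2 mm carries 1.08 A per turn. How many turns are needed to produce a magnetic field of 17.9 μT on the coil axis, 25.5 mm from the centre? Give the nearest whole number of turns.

N = 4

For an N-turn coil, B = Nμ₀IR²/[2(R²+z²)^(3/2)]. A single turn gives B₁ = 4.47×10⁻⁶ T with R = 0.0122 m, z = 0.0255 m.
N = B/B₁ = 1.79×10⁻⁵ / 4.47×10⁻⁶ = 4.00.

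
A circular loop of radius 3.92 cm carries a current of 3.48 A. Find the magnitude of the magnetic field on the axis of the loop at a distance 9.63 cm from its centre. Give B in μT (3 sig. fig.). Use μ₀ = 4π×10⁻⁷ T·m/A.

On the axis of a circular loop, B = μ₀IR² / [2(R²+z²)^(3/2)].
R² + z² = (0.0392)² + (0.0963)² = 0.01081 m², and (R²+z²)^(3/2) = 1.12×10⁻³ m³.
B = (4π×10⁻⁷ × 3.48 × 0.001537) / (2 × 1.12×10⁻³) = 2.99×10⁻⁶ T.

B ≈ 2.99 μT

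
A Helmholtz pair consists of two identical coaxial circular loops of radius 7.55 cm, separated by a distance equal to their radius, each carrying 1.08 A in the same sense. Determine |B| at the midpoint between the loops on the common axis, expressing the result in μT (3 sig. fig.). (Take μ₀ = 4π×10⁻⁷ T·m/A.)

Each loop contributes B = μ₀IR²/[2(R²+z²)^(3/2)] on the axis, with z measured from that loop.
Loop 1 (z = 0.03775 m): B₁ = 6.43×10⁻⁶ T. Loop 2 (z = 0.03775 m): B₂ = 6.43×10⁻⁶ T.
The fields add: B = B₁ + B₂ = 1.29×10⁻⁵ T.

B ≈ 12.9 μT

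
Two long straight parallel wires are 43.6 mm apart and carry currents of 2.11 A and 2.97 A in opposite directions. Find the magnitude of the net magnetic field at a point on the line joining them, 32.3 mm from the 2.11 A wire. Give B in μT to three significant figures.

B ≈ 65.6 μT

Each long wire gives B = μ₀I/(2πd). Distances are d₁ = 0.0323 m and d₂ = 0.0113 m.
B₁ = 1.31×10⁻⁵ T, B₂ = 5.26×10⁻⁵ T.
Between antiparallel currents both contributions point the same way, so they add. B = B₁ + B₂ = 1.31×10⁻⁵ + 5.26×10⁻⁵ = 6.56×10⁻⁵ T.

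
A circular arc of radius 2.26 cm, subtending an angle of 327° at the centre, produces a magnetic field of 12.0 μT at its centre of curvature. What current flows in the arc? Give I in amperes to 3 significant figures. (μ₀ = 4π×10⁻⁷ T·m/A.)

For a circular arc, B = μ₀Iφ/(4πR) with φ in radians; here φ = 5.707 rad.
So I = 4πRB/(μ₀φ) = 4π × 0.0226 × 1.20×10⁻⁵ / (4π×10⁻⁷ × 5.707) = 0.475 A.

I ≈ 0.475 A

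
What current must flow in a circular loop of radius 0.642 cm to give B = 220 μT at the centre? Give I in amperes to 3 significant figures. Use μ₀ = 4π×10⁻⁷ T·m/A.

I ≈ 2.25 A

At the centre of a circular loop B = μ₀I/(2R), so I = 2RB/μ₀.
With R = 0.00642 m, I = 2 × 0.00642 × 2.20×10⁻⁴ / (4π×10⁻⁷) = 2.25 A.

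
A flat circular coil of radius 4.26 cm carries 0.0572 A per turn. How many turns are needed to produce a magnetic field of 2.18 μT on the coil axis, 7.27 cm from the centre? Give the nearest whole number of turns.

N = 20

For an N-turn coil, B = Nμ₀IR²/[2(R²+z²)^(3/2)]. A single turn gives B₁ = 1.09×10⁻⁷ T with R = 0.0426 m, z = 0.0727 m.
N = B/B₁ = 2.18×10⁻⁶ / 1.09×10⁻⁷ = 20.00.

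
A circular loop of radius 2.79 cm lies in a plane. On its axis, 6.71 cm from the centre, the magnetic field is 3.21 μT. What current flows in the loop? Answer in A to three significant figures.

On the axis of a loop, B = μ₀IR²/[2(R²+z²)^(3/2)], so I = 2B(R²+z²)^(3/2)/(μ₀R²).
R² + z² = 0.0007784 + 0.004502 = 0.005281 m²; raised to 3/2 gives 3.84×10⁻⁴ m³.
I = 2 × 3.21×10⁻⁶ × 3.84×10⁻⁴ / (1.26×10⁻⁶ × 0.0007784) = 2.52 A.

I ≈ 2.52 A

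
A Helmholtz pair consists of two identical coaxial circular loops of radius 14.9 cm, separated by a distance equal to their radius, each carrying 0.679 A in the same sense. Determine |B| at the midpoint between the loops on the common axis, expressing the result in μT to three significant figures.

B ≈ 4.10 μT

Each loop contributes B = μ₀IR²/[2(R²+z²)^(3/2)] on the axis, with z measured from that loop.
Loop 1 (z = 0.0745 m): B₁ = 2.05×10⁻⁶ T. Loop 2 (z = 0.0745 m): B₂ = 2.05×10⁻⁶ T.
The fields add: B = B₁ + B₂ = 4.10×10⁻⁶ T.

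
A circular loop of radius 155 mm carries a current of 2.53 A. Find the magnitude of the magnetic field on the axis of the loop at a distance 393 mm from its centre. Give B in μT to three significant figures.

B ≈ 0.507 μT

On the axis of a circular loop, B = μ₀IR² / [2(R²+z²)^(3/2)].
R² + z² = (0.155)² + (0.393)² = 0.1785 m², and (R²+z²)^(3/2) = 7.54×10⁻² m³.
B = (4π×10⁻⁷ × 2.53 × 0.02403) / (2 × 7.54×10⁻²) = 5.07×10⁻⁷ T.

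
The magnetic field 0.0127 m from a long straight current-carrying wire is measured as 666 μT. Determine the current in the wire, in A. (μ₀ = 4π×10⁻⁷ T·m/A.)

I ≈ 42.3 A

For a long straight wire B = μ₀I/(2πd), so I = 2πdB/μ₀.
I = 2π × 0.0127 × 6.66×10⁻⁴ / (4π×10⁻⁷) = 42.3 A.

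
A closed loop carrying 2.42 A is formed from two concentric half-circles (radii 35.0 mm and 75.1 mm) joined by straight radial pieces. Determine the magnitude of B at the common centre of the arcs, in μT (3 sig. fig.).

The radial connectors point toward the centre, so dl × r̂ = 0 and they contribute nothing.
Each semicircle gives μ₀I/(4R): inner arc 2.17×10⁻⁵ T, outer arc 1.01×10⁻⁵ T.
The two arcs carry current in opposite angular senses, so their fields oppose: B = |2.17×10⁻⁵ − 1.01×10⁻⁵| = 1.16×10⁻⁵ T.

B ≈ 11.6 μT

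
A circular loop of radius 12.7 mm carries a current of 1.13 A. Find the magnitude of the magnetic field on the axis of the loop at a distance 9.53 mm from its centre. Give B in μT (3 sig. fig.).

On the axis of a circular loop, B = μ₀IR² / [2(R²+z²)^(3/2)].
R² + z² = (0.0127)² + (0.00953)² = 0.0002521 m², and (R²+z²)^(3/2) = 4.00×10⁻⁶ m³.
B = (4π×10⁻⁷ × 1.13 × 0.0001613) / (2 × 4.00×10⁻⁶) = 2.86×10⁻⁵ T.

B ≈ 28.6 μT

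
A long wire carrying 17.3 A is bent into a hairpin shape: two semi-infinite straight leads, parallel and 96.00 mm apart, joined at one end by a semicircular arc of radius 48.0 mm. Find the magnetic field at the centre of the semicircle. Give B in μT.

B ≈ 185 μT

The semicircular arc contributes B_arc = μ₀I·π/(4πR) = μ₀I/(4R) = 1.13×10⁻⁴ T.
Each semi-infinite lead is at perpendicular distance R = 0.048 m from the centre, with the perpendicular foot at its near end, so it contributes μ₀I/(4πR); both point the same way, together 7.21×10⁻⁵ T.
Arc and leads all point the same direction: B = 1.13×10⁻⁴ + 7.21×10⁻⁵ = 1.85×10⁻⁴ T.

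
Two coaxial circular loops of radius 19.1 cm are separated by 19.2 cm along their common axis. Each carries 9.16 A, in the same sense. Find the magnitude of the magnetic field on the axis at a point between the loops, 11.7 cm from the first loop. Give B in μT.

B ≈ 43.0 μT

Each loop contributes B = μ₀IR²/[2(R²+z²)^(3/2)] on the axis, with z measured from that loop.
Loop 1 (z = 0.117 m): B₁ = 1.87×10⁻⁵ T. Loop 2 (z = 0.075 m): B₂ = 2.43×10⁻⁵ T.
The fields add: B = B₁ + B₂ = 4.30×10⁻⁵ T.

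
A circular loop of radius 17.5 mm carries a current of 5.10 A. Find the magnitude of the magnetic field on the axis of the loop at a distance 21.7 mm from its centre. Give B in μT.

On the axis of a circular loop, B = μ₀IR² / [2(R²+z²)^(3/2)].
R² + z² = (0.0175)² + (0.0217)² = 0.0007771 m², and (R²+z²)^(3/2) = 2.17×10⁻⁵ m³.
B = (4π×10⁻⁷ × 5.10 × 0.0003063) / (2 × 2.17×10⁻⁵) = 4.53×10⁻⁵ T.

B ≈ 45.3 μT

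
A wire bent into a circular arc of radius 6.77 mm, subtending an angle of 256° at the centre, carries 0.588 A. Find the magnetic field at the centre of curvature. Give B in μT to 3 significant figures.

The Biot–Savart field of a circular arc at its centre is B = μ₀Iφ/(4πR), with φ = 4.468 rad.
B = (4π×10⁻⁷ × 0.588 × 4.468) / (4π × 0.00677) = 3.88×10⁻⁵ T.

B ≈ 38.8 μT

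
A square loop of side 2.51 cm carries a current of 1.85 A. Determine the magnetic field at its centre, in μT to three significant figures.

B ≈ 83.4 μT

Each side is a finite straight segment at perpendicular distance d = a/(2 tan(π/4)) = 0.01255 m from the centre, with end-angles ±π/4.
One side contributes B₁ = (μ₀I/4πd)·2 sin(π/4) = 2.08×10⁻⁵ T.
All 4 sides add in the same direction: B = 4 × 2.08×10⁻⁵ = 8.34×10⁻⁵ T.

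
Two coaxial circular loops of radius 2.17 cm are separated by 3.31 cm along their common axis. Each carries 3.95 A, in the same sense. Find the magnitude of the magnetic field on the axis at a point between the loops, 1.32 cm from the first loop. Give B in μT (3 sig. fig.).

Each loop contributes B = μ₀IR²/[2(R²+z²)^(3/2)] on the axis, with z measured from that loop.
Loop 1 (z = 0.0132 m): B₁ = 7.13×10⁻⁵ T. Loop 2 (z = 0.0199 m): B₂ = 4.58×10⁻⁵ T.
The fields add: B = B₁ + B₂ = 1.17×10⁻⁴ T.

B ≈ 117 μT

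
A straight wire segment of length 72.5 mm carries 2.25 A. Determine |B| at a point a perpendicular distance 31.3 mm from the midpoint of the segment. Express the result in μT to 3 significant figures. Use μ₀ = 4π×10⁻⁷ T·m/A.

B ≈ 10.9 μT

For a finite straight segment, B = (μ₀I/4πd)(sinθ₁ + sinθ₂), where θ₁, θ₂ are the angles from the perpendicular to each end.
The perpendicular from the point meets the wire at its midpoint, so each end is L/2 = 0.03625 m away along the wire.
sinθ₁ = 0.03625/√(0.03625²+0.0313²) = 0.7569; sinθ₂ = 0.03625/√(0.03625²+0.0313²) = 0.7569.
B = (4π×10⁻⁷ × 2.25) / (4π × 0.0313) × (0.7569 + 0.7569) = 1.09×10⁻⁵ T.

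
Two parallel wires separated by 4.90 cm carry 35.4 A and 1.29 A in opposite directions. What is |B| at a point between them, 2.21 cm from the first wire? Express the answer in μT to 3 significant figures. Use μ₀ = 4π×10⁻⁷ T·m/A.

Each long wire gives B = μ₀I/(2πd). Distances are d₁ = 0.0221 m and d₂ = 0.0269 m.
B₁ = 3.20×10⁻⁴ T, B₂ = 9.59×10⁻⁶ T.
Between antiparallel currents both contributions point the same way, so they add. B = B₁ + B₂ = 3.20×10⁻⁴ + 9.59×10⁻⁶ = 3.30×10⁻⁴ T.

B ≈ 330 μT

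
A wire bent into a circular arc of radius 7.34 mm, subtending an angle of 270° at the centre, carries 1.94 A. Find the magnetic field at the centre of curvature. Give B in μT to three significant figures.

The Biot–Savart field of a circular arc at its centre is B = μ₀Iφ/(4πR), with φ = 4.712 rad.
B = (4π×10⁻⁷ × 1.94 × 4.712) / (4π × 0.00734) = 1.25×10⁻⁴ T.

B ≈ 125 μT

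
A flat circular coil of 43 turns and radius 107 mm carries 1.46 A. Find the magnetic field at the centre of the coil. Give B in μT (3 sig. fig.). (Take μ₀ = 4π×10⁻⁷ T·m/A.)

B ≈ 369 μT

For an N-turn flat coil, B = Nμ₀I/(2R) with R = 0.107 m.
B = 43 × 8.57×10⁻⁶ T = 3.69×10⁻⁴ T.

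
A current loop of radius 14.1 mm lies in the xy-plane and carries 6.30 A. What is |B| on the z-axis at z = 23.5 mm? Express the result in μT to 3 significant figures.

On the axis of a circular loop, B = μ₀IR² / [2(R²+z²)^(3/2)].
R² + z² = (0.0141)² + (0.0235)² = 0.0007511 m², and (R²+z²)^(3/2) = 2.06×10⁻⁵ m³.
B = (4π×10⁻⁷ × 6.30 × 0.0001988) / (2 × 2.06×10⁻⁵) = 3.82×10⁻⁵ T.

B ≈ 38.2 μT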